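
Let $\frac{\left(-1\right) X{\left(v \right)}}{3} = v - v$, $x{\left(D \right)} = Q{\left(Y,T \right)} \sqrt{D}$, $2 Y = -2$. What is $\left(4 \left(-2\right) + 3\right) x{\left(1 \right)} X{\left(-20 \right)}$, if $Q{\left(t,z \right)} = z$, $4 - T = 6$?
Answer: $0$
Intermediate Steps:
$T = -2$ ($T = 4 - 6 = -2$)
$Y = -1$ ($Y = \frac{1}{2} \left(-2\right) = -1$)
$x{\left(D \right)} = - 2 \sqrt{D}$
$X{\left(v \right)} = 0$ ($X{\left(v \right)} = - 3 \left(v - v\right) = \left(-3\right) 0 = 0$)
$\left(4 \left(-2\right) + 3\right) x{\left(1 \right)} X{\left(-20 \right)} = \left(4 \left(-2\right) + 3\right) \left(- 2 \sqrt{1}\right) 0 = \left(-8 + 3\right) \left(\left(-2\right) 1\right) 0 = \left(-5\right) \left(-2\right) 0 = 10 \cdot 0 = 0$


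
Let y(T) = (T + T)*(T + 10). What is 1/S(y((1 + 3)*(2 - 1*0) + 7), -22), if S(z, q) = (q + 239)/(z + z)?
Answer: 1500/217 ≈ 6.9124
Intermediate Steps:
y(T) = 2*T*(10 + T) (y(T) = (2*T)*(10 + T) = 2*T*(10 + T))
S(z, q) = (239 + q)/(2*z) (S(z, q) = (239 + q)/((2*z)) = (239 + q)*(1/(2*z)) = (239 + q)/(2*z))
1/S(y((1 + 3)*(2 - 1*0) + 7), -22) = 1/((239 - 22)/(2*((2*((1 + 3)*(2 - 1*0) + 7)*(10 + ((1 + 3)*(2 - 1*0) + 7)))))) = 1/((½)*217/(2*(4*(2 + 0) + 7)*(10 + (4*(2 + 0) + 7)))) = 1/((½)*217/(2*(4*2 + 7)*(10 + (4*2 + 7)))) = 1/((½)*217/(2*(8 + 7)*(10 + (8 + 7)))) = 1/((½)*217/(2*15*(10 + 15))) = 1/((½)*217/(2*15*25)) = 1/((½)*217/750) = 1/((½)*(1/750)*217) = 1/(217/1500) = 1500/217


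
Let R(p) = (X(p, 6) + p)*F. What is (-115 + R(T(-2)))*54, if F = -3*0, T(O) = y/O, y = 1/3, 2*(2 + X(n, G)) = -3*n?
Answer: -6210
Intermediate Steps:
X(n, G) = -2 - 3*n/2 (X(n, G) = -2 + (-3*n)/2 = -2 - 3*n/2)
y = ⅓ ≈ 0.33333
T(O) = 1/(3*O)
F = 0
R(p) = 0 (R(p) = ((-2 - 3*p/2) + p)*0 = (-2 - p/2)*0 = 0)
(-115 + R(T(-2)))*54 = (-115 + 0)*54 = -115*54 = -6210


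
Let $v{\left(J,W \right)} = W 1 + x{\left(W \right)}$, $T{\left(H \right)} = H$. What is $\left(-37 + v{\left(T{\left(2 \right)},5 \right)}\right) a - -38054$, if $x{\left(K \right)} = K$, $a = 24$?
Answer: $37406$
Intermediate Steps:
$v{\left(J,W \right)} = 2 W$ ($v{\left(J,W \right)} = W 1 + W = W + W = 2 W$)
$\left(-37 + v{\left(T{\left(2 \right)},5 \right)}\right) a - -38054 = \left(-37 + 2 \cdot 5\right) 24 - -38054 = \left(-37 + 10\right) 24 + 38054 = \left(-27\right) 24 + 38054 = -648 + 38054 = 37406$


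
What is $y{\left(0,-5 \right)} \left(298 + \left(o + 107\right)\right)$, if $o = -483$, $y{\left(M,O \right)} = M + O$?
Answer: $390$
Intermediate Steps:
$y{\left(0,-5 \right)} \left(298 + \left(o + 107\right)\right) = \left(0 - 5\right) \left(298 + \left(-483 + 107\right)\right) = - 5 \left(298 - 376\right) = \left(-5\right) \left(-78\right) = 390$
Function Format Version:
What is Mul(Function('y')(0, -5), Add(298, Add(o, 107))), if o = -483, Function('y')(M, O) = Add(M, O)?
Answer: 390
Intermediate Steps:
Mul(Function('y')(0, -5), Add(298, Add(o, 107))) = Mul(Add(0, -5), Add(298, Add(-483, 107))) = Mul(-5, Add(298, -376)) = Mul(-5, -78) = 390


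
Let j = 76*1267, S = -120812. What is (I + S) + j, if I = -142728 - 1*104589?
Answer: -271837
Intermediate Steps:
j = 96292
I = -247317 (I = -142728 - 104589 = -247317)
(I + S) + j = (-247317 - 120812) + 96292 = -368129 + 96292 = -271837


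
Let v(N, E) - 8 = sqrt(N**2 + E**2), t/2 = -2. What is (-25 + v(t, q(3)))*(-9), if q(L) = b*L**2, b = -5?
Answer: 153 - 9*sqrt(2041) ≈ -253.60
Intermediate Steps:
q(L) = -5*L**2
t = -4 (t = 2*(-2) = -4)
v(N, E) = 8 + sqrt(E**2 + N**2) (v(N, E) = 8 + sqrt(N**2 + E**2) = 8 + sqrt(E**2 + N**2))
(-25 + v(t, q(3)))*(-9) = (-25 + (8 + sqrt((-5*3**2)**2 + (-4)**2)))*(-9) = (-25 + (8 + sqrt((-5*9)**2 + 16)))*(-9) = (-25 + (8 + sqrt((-45)**2 + 16)))*(-9) = (-25 + (8 + sqrt(2025 + 16)))*(-9) = (-25 + (8 + sqrt(2041)))*(-9) = (-17 + sqrt(2041))*(-9) = 153 - 9*sqrt(2041)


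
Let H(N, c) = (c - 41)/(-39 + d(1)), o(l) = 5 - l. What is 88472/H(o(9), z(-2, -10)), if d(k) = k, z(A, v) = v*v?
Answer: -3361936/59 ≈ -56982.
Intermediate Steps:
z(A, v) = v²
H(N, c) = 41/38 - c/38 (H(N, c) = (c - 41)/(-39 + 1) = (-41 + c)/(-38) = (-41 + c)*(-1/38) = 41/38 - c/38)
88472/H(o(9), z(-2, -10)) = 88472/(41/38 - 1/38*(-10)²) = 88472/(41/38 - 1/38*100) = 88472/(41/38 - 50/19) = 88472/(-59/38) = 88472*(-38/59) = -3361936/59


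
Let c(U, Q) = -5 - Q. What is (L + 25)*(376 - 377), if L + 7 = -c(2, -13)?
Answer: -10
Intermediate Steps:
L = -15 (L = -7 - (-5 - 1*(-13)) = -7 - (-5 + 13) = -7 - 1*8 = -7 - 8 = -15)
(L + 25)*(376 - 377) = (-15 + 25)*(376 - 377) = 10*(-1) = -10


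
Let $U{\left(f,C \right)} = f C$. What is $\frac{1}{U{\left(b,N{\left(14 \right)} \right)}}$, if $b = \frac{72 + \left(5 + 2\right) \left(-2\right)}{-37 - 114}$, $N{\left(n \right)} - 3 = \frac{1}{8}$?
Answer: $- \frac{604}{725} \approx -0.8331$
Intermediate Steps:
$N{\left(n \right)} = \frac{25}{8}$ ($N{\left(n \right)} = 3 + \frac{1}{8} = \frac{25}{8}$)
$b = - \frac{58}{151}$ ($b = \frac{72 + 7 \left(-2\right)}{-151} = \left(72 - 14\right) \left(- \frac{1}{151}\right) = 58 \left(- \frac{1}{151}\right) = - \frac{58}{151} \approx -0.38411$)
$U{\left(f,C \right)} = C f$
$\frac{1}{U{\left(b,N{\left(14 \right)} \right)}} = \frac{1}{\frac{25}{8} \left(- \frac{58}{151}\right)} = \frac{1}{- \frac{725}{604}} = - \frac{604}{725}$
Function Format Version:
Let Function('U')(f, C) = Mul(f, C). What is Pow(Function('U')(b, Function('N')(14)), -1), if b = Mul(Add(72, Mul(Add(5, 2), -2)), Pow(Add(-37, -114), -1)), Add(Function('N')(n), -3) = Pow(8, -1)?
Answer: Rational(-604, 725) ≈ -0.83310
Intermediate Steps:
Function('N')(n) = Rational(25, 8) (Function('N')(n) = Add(3, Pow(8, -1)) = Add(3, Rational(1, 8)) = Rational(25, 8))
b = Rational(-58, 151) (b = Mul(Add(72, Mul(7, -2)), Pow(-151, -1)) = Mul(Add(72, -14), Rational(-1, 151)) = Mul(58, Rational(-1, 151)) = Rational(-58, 151) ≈ -0.38411)
Function('U')(f, C) = Mul(C, f)
Pow(Function('U')(b, Function('N')(14)), -1) = Pow(Mul(Rational(25, 8), Rational(-58, 151)), -1) = Pow(Rational(-725, 604), -1) = Rational(-604, 725)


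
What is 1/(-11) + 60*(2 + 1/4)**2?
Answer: 13361/44 ≈ 303.66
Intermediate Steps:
1/(-11) + 60*(2 + 1/4)**2 = -1/11 + 60*(2 + 1/4)**2 = -1/11 + 60*(9/4)**2 = -1/11 + 60*(81/16) = -1/11 + 1215/4 = 13361/44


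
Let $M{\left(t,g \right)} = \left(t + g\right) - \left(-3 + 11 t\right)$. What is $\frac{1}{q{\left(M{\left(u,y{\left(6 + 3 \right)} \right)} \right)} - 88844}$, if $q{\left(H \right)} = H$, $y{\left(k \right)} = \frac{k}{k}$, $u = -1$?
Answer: $- \frac{1}{88830} \approx -1.1257 \cdot 10^{-5}$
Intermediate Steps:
$y{\left(k \right)} = 1$
$M{\left(t,g \right)} = 3 + g - 10 t$ ($M{\left(t,g \right)} = \left(g + t\right) - \left(-3 + 11 t\right) = 3 + g - 10 t$)
$\frac{1}{q{\left(M{\left(u,y{\left(6 + 3 \right)} \right)} \right)} - 88844} = \frac{1}{\left(3 + 1 - -10\right) - 88844} = \frac{1}{\left(3 + 1 + 10\right) - 88844} = \frac{1}{14 - 88844} = \frac{1}{-88830} = - \frac{1}{88830}$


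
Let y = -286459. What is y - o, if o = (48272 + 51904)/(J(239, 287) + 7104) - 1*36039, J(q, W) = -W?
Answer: -1707213316/6817 ≈ -2.5043e+5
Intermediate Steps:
o = -245577687/6817 (o = (48272 + 51904)/(-1*287 + 7104) - 1*36039 = 100176/(-287 + 7104) - 36039 = 100176/6817 - 36039 = -245577687/6817 ≈ -36024.)
y - o = -286459 - 1*(-245577687/6817) = -286459 + 245577687/6817 = -1707213316/6817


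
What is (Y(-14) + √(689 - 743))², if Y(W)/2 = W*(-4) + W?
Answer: 7002 + 504*I*√6 ≈ 7002.0 + 1234.5*I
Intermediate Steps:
Y(W) = -6*W (Y(W) = 2*(W*(-4) + W) = 2*(-4*W + W) = 2*(-3*W) = -6*W)
(Y(-14) + √(689 - 743))² = (-6*(-14) + √(689 - 743))² = (84 + √(-54))² = (84 + 3*I*√6)²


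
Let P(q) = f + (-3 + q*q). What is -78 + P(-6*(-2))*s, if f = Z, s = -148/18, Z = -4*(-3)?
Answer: -1336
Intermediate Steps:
Z = 12
s = -74/9 (s = -148*1/18 = -74/9 ≈ -8.2222)
f = 12
P(q) = 9 + q² (P(q) = 12 + (-3 + q*q) = 12 + (-3 + q²) = 9 + q²)
-78 + P(-6*(-2))*s = -78 + (9 + (-6*(-2))²)*(-74/9) = -78 + (9 + 12²)*(-74/9) = -78 + (9 + 144)*(-74/9) = -78 + 153*(-74/9) = -78 - 1258 = -1336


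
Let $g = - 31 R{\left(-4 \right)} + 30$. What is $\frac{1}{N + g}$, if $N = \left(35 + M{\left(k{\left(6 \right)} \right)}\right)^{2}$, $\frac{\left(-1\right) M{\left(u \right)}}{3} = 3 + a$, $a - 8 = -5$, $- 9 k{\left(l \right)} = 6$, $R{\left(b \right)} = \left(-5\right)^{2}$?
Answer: $- \frac{1}{456} \approx -0.002193$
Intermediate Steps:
$R{\left(b \right)} = 25$
$k{\left(l \right)} = - \frac{2}{3}$ ($k{\left(l \right)} = \left(- \frac{1}{9}\right) 6 = - \frac{2}{3}$)
$a = 3$ ($a = 8 - 5 = 3$)
$M{\left(u \right)} = -18$ ($M{\left(u \right)} = - 3 \left(3 + 3\right) = \left(-3\right) 6 = -18$)
$N = 289$ ($N = \left(35 - 18\right)^{2} = 17^{2} = 289$)
$g = -745$ ($g = \left(-31\right) 25 + 30 = -775 + 30 = -745$)
$\frac{1}{N + g} = \frac{1}{289 - 745} = \frac{1}{-456} = - \frac{1}{456}$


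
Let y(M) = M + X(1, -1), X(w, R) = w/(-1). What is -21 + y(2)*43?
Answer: 22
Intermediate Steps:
X(w, R) = -w (X(w, R) = w*(-1) = -w)
y(M) = -1 + M (y(M) = M - 1*1 = M - 1 = -1 + M)
-21 + y(2)*43 = -21 + (-1 + 2)*43 = -21 + 1*43 = -21 + 43 = 22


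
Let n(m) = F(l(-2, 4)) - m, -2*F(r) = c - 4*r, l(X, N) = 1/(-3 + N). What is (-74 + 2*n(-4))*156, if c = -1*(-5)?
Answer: -10452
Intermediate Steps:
c = 5
F(r) = -5/2 + 2*r (F(r) = -(5 - 4*r)/2 = -5/2 + 2*r)
n(m) = -1/2 - m (n(m) = (-5/2 + 2/(-3 + 4)) - m = (-5/2 + 2/1) - m = (-5/2 + 2*1) - m = (-5/2 + 2) - m = -1/2 - m)
(-74 + 2*n(-4))*156 = (-74 + 2*(-1/2 - 1*(-4)))*156 = (-74 + 2*(-1/2 + 4))*156 = (-74 + 2*(7/2))*156 = (-74 + 7)*156 = -67*156 = -10452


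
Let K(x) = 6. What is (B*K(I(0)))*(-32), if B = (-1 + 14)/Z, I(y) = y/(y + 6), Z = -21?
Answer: 832/7 ≈ 118.86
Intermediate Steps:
I(y) = y/(6 + y)
B = -13/21 (B = (-1 + 14)/(-21) = 13*(-1/21) = -13/21 ≈ -0.61905)
(B*K(I(0)))*(-32) = -13/21*6*(-32) = -26/7*(-32) = 832/7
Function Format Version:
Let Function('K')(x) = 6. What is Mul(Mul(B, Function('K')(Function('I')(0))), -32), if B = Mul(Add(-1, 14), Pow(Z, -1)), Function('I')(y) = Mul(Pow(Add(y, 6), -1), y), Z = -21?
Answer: Rational(832, 7) ≈ 118.86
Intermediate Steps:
Function('I')(y) = Mul(y, Pow(Add(6, y), -1)) (Function('I')(y) = Mul(Pow(Add(6, y), -1), y) = Mul(y, Pow(Add(6, y), -1)))
B = Rational(-13, 21) (B = Mul(Add(-1, 14), Pow(-21, -1)) = Mul(13, Rational(-1, 21)) = Rational(-13, 21) ≈ -0.61905)
Mul(Mul(B, Function('K')(Function('I')(0))), -32) = Mul(Mul(Rational(-13, 21), 6), -32) = Mul(Rational(-26, 7), -32) = Rational(832, 7)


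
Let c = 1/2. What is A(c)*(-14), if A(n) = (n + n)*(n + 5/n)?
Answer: -147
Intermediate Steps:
c = ½ ≈ 0.50000
A(n) = 2*n*(n + 5/n) (A(n) = (2*n)*(n + 5/n) = 2*n*(n + 5/n))
A(c)*(-14) = (10 + 2*(½)²)*(-14) = (10 + 2*(¼))*(-14) = (10 + ½)*(-14) = (21/2)*(-14) = -147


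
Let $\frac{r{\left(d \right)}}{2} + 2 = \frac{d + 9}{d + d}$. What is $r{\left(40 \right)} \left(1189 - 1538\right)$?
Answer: $\frac{38739}{40} \approx 968.47$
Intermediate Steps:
$r{\left(d \right)} = -4 + \frac{9 + d}{d}$ ($r{\left(d \right)} = -4 + 2 \frac{d + 9}{d + d} = -4 + 2 \frac{9 + d}{2 d} = -4 + \frac{9 + d}{d}$)
$r{\left(40 \right)} \left(1189 - 1538\right) = \left(-3 + \frac{9}{40}\right) \left(1189 - 1538\right) = \left(-3 + 9 \cdot \frac{1}{40}\right) \left(-349\right) = \left(-3 + \frac{9}{40}\right) \left(-349\right) = \left(- \frac{111}{40}\right) \left(-349\right) = \frac{38739}{40}$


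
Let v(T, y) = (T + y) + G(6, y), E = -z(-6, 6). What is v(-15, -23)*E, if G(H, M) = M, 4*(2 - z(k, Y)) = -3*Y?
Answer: 793/2 ≈ 396.50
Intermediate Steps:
z(k, Y) = 2 + 3*Y/4 (z(k, Y) = 2 - (-3)*Y/4 = 2 + 3*Y/4)
E = -13/2 (E = -(2 + (3/4)*6) = -(2 + 9/2) = -1*13/2 = -13/2 ≈ -6.5000)
v(T, y) = T + 2*y (v(T, y) = (T + y) + y = T + 2*y)
v(-15, -23)*E = (-15 + 2*(-23))*(-13/2) = (-15 - 46)*(-13/2) = -61*(-13/2) = 793/2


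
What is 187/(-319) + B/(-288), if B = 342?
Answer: -823/464 ≈ -1.7737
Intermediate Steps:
187/(-319) + B/(-288) = 187/(-319) + 342/(-288) = 187*(-1/319) + 342*(-1/288) = -17/29 - 19/16 = -823/464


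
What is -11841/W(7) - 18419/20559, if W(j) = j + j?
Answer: -34813855/41118 ≈ -846.68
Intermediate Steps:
W(j) = 2*j
-11841/W(7) - 18419/20559 = -11841/(2*7) - 18419/20559 = -11841/14 - 18419*1/20559 = -11841*1/14 - 18419/20559 = -11841/14 - 18419/20559 = -34813855/41118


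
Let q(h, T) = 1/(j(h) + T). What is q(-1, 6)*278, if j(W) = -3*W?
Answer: 278/9 ≈ 30.889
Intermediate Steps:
q(h, T) = 1/(T - 3*h) (q(h, T) = 1/(-3*h + T) = 1/(T - 3*h))
q(-1, 6)*278 = 278/(6 - 3*(-1)) = 278/(6 + 3) = 278/9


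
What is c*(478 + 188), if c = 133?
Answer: 88578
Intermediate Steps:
c*(478 + 188) = 133*(478 + 188) = 133*666 = 88578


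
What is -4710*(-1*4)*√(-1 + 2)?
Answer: 18840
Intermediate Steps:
-4710*(-1*4)*√(-1 + 2) = -(-18840)*√1 = -(-18840) = -4710*(-4) = 18840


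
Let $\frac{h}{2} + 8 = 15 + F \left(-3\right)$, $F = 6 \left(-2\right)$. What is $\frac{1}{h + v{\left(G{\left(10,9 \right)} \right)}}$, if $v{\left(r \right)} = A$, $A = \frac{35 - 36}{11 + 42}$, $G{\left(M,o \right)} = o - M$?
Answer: $\frac{53}{4557} \approx 0.01163$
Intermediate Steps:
$F = -12$
$h = 86$ ($h = -16 + 2 \left(15 - -36\right) = -16 + 2 \left(15 + 36\right) = -16 + 2 \cdot 51 = -16 + 102 = 86$)
$A = - \frac{1}{53} \approx -0.018868$
$v{\left(r \right)} = - \frac{1}{53}$
$\frac{1}{h + v{\left(G{\left(10,9 \right)} \right)}} = \frac{1}{86 - \frac{1}{53}} = \frac{1}{\frac{4557}{53}} = \frac{53}{4557}$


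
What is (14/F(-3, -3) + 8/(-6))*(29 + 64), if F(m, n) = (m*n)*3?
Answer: -682/9 ≈ -75.778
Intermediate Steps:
F(m, n) = 3*m*n
(14/F(-3, -3) + 8/(-6))*(29 + 64) = (14/((3*(-3)*(-3))) + 8/(-6))*(29 + 64) = (14/27 + 8*(-1/6))*93 = (14*(1/27) - 4/3)*93 = (14/27 - 4/3)*93 = -22/27*93 = -682/9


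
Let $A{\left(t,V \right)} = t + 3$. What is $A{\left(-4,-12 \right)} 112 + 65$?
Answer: $-47$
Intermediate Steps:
$A{\left(t,V \right)} = 3 + t$
$A{\left(-4,-12 \right)} 112 + 65 = \left(3 - 4\right) 112 + 65 = \left(-1\right) 112 + 65 = -112 + 65 = -47$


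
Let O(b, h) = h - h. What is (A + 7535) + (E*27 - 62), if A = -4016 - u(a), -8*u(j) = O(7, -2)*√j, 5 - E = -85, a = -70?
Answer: 5887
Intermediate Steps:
O(b, h) = 0
E = 90 (E = 5 - 1*(-85) = 5 + 85 = 90)
u(j) = 0 (u(j) = -0*√j = -⅛*0 = 0)
A = -4016 (A = -4016 - 1*0 = -4016 + 0 = -4016)
(A + 7535) + (E*27 - 62) = (-4016 + 7535) + (90*27 - 62) = 3519 + (2430 - 62) = 3519 + 2368 = 5887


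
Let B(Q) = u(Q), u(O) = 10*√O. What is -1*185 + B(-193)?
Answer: -185 + 10*I*√193 ≈ -185.0 + 138.92*I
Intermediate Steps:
B(Q) = 10*√Q
-1*185 + B(-193) = -1*185 + 10*√(-193) = -185 + 10*(I*√193) = -185 + 10*I*√193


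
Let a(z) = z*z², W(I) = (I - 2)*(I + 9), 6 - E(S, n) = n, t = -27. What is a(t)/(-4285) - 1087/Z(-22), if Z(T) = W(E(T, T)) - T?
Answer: 14710277/4216440 ≈ 3.4888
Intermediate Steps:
E(S, n) = 6 - n
W(I) = (-2 + I)*(9 + I)
a(z) = z³
Z(T) = 24 + (6 - T)² - 8*T (Z(T) = (-18 + (6 - T)² + 7*(6 - T)) - T = (-18 + (6 - T)² + (42 - 7*T)) - T = (24 + (6 - T)² - 7*T) - T = 24 + (6 - T)² - 8*T)
a(t)/(-4285) - 1087/Z(-22) = (-27)³/(-4285) - 1087/(60 + (-22)² - 20*(-22)) = -19683*(-1/4285) - 1087/(60 + 484 + 440) = 19683/4285 - 1087/984 = 14710277/4216440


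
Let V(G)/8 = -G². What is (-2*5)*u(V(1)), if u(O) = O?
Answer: 80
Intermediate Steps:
V(G) = -8*G² (V(G) = 8*(-G²) = -8*G²)
(-2*5)*u(V(1)) = (-2*5)*(-8*1²) = -(-80) = -10*(-8) = 80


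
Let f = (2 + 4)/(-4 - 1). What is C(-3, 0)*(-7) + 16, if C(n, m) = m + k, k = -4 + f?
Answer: 262/5 ≈ 52.400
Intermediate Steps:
f = -6/5 (f = 6/(-5) = 6*(-⅕) = -6/5 ≈ -1.2000)
k = -26/5 (k = -4 - 6/5 = -26/5 ≈ -5.2000)
C(n, m) = -26/5 + m (C(n, m) = m - 26/5 = -26/5 + m)
C(-3, 0)*(-7) + 16 = (-26/5 + 0)*(-7) + 16 = -26/5*(-7) + 16 = 182/5 + 16 = 262/5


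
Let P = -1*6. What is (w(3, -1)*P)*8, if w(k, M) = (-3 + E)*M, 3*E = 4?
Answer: -80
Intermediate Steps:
E = 4/3 (E = (1/3)*4 = 4/3 ≈ 1.3333)
w(k, M) = -5*M/3 (w(k, M) = (-3 + 4/3)*M = -5*M/3)
P = -6
(w(3, -1)*P)*8 = (-5/3*(-1)*(-6))*8 = ((5/3)*(-6))*8 = -10*8 = -80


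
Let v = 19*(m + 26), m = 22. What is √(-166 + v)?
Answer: √746 ≈ 27.313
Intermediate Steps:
v = 912 (v = 19*(22 + 26) = 19*48 = 912)
√(-166 + v) = √(-166 + 912) = √746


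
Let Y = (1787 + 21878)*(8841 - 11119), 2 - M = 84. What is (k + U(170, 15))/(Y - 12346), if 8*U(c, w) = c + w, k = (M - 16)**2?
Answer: -77017/431369728 ≈ -0.00017854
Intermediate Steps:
M = -82 (M = 2 - 1*84 = 2 - 84 = -82)
k = 9604 (k = (-82 - 16)**2 = (-98)**2 = 9604)
U(c, w) = c/8 + w/8 (U(c, w) = (c + w)/8 = c/8 + w/8)
Y = -53908870 (Y = 23665*(-2278) = -53908870)
(k + U(170, 15))/(Y - 12346) = (9604 + ((1/8)*170 + (1/8)*15))/(-53908870 - 12346) = (9604 + (85/4 + 15/8))/(-53921216) = (9604 + 185/8)*(-1/53921216) = (77017/8)*(-1/53921216) = -77017/431369728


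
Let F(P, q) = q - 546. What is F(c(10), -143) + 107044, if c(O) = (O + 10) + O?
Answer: 106355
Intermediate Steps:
c(O) = 10 + 2*O (c(O) = (10 + O) + O = 10 + 2*O)
F(P, q) = -546 + q
F(c(10), -143) + 107044 = (-546 - 143) + 107044 = -689 + 107044 = 106355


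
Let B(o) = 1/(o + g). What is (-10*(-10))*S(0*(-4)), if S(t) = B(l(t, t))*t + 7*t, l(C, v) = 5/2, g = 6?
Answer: 0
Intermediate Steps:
l(C, v) = 5/2 (l(C, v) = 5*(½) = 5/2)
B(o) = 1/(6 + o) (B(o) = 1/(o + 6) = 1/(6 + o))
S(t) = 121*t/17 (S(t) = t/(6 + 5/2) + 7*t = t/(17/2) + 7*t = 2*t/17 + 7*t = 121*t/17)
(-10*(-10))*S(0*(-4)) = (-10*(-10))*(121*(0*(-4))/17) = 100*((121/17)*0) = 100*0 = 0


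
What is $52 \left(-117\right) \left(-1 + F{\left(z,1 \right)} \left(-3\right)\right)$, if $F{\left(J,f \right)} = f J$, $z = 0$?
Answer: $6084$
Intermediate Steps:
$F{\left(J,f \right)} = J f$
$52 \left(-117\right) \left(-1 + F{\left(z,1 \right)} \left(-3\right)\right) = 52 \left(-117\right) \left(-1 + 0 \cdot 1 \left(-3\right)\right) = - 6084 \left(-1 + 0 \left(-3\right)\right) = - 6084 \left(-1 + 0\right) = \left(-6084\right) \left(-1\right) = 6084$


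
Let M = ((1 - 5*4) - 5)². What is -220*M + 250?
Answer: -126470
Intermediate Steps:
M = 576 (M = ((1 - 20) - 5)² = (-19 - 5)² = (-24)² = 576)
-220*M + 250 = -220*576 + 250 = -126720 + 250 = -126470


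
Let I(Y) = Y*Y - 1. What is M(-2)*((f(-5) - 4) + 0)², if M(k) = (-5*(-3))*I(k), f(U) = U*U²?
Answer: 748845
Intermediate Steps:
I(Y) = -1 + Y² (I(Y) = Y² - 1 = -1 + Y²)
f(U) = U³
M(k) = -15 + 15*k² (M(k) = (-5*(-3))*(-1 + k²) = 15*(-1 + k²) = -15 + 15*k²)
M(-2)*((f(-5) - 4) + 0)² = (-15 + 15*(-2)²)*(((-5)³ - 4) + 0)² = (-15 + 15*4)*((-125 - 4) + 0)² = (-15 + 60)*(-129 + 0)² = 45*(-129)² = 45*16641 = 748845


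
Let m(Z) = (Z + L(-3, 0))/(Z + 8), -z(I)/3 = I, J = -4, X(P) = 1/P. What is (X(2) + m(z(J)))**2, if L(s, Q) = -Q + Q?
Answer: 121/100 ≈ 1.2100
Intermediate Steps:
z(I) = -3*I
L(s, Q) = 0
m(Z) = Z/(8 + Z) (m(Z) = (Z + 0)/(Z + 8) = Z/(8 + Z))
(X(2) + m(z(J)))**2 = (1/2 + (-3*(-4))/(8 - 3*(-4)))**2 = (1/2 + 12/(8 + 12))**2 = (1/2 + 12/20)**2 = (1/2 + 12*(1/20))**2 = (1/2 + 3/5)**2 = (11/10)**2 = 121/100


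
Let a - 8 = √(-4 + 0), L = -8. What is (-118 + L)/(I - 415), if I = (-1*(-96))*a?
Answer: -44478/161473 + 24192*I/161473 ≈ -0.27545 + 0.14982*I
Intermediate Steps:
a = 8 + 2*I (a = 8 + √(-4 + 0) = 8 + √(-4) = 8 + 2*I ≈ 8.0 + 2.0*I)
I = 768 + 192*I (I = (-1*(-96))*(8 + 2*I) = 96*(8 + 2*I) = 768 + 192*I ≈ 768.0 + 192.0*I)
(-118 + L)/(I - 415) = (-118 - 8)/((768 + 192*I) - 415) = -126*(353 - 192*I)/161473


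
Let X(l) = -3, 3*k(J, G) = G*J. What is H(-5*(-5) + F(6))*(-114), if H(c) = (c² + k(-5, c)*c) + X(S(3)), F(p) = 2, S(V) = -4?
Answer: 55746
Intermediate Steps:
k(J, G) = G*J/3 (k(J, G) = (G*J)/3 = G*J/3)
H(c) = -3 - 2*c²/3 (H(c) = (c² + ((⅓)*c*(-5))*c) - 3 = (c² + (-5*c/3)*c) - 3 = (c² - 5*c²/3) - 3 = -2*c²/3 - 3 = -3 - 2*c²/3)
H(-5*(-5) + F(6))*(-114) = (-3 - 2*(-5*(-5) + 2)²/3)*(-114) = (-3 - 2*(25 + 2)²/3)*(-114) = (-3 - ⅔*27²)*(-114) = (-3 - ⅔*729)*(-114) = (-3 - 486)*(-114) = -489*(-114) = 55746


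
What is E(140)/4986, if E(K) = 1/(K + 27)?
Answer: 1/832662 ≈ 1.2010e-6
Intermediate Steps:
E(K) = 1/(27 + K)
E(140)/4986 = 1/((27 + 140)*4986) = (1/4986)/167 = (1/167)*(1/4986) = 1/832662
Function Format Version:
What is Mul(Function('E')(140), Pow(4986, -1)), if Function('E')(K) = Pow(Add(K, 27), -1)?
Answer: Rational(1, 832662) ≈ 1.2010e-6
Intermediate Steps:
Function('E')(K) = Pow(Add(27, K), -1)
Mul(Function('E')(140), Pow(4986, -1)) = Mul(Pow(Add(27, 140), -1), Pow(4986, -1)) = Mul(Pow(167, -1), Rational(1, 4986)) = Mul(Rational(1, 167), Rational(1, 4986)) = Rational(1, 832662)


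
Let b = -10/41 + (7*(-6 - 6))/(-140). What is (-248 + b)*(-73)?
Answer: 3705991/205 ≈ 18078.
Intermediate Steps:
b = 73/205 (b = -10*1/41 + (7*(-12))*(-1/140) = -10/41 - 84*(-1/140) = -10/41 + ⅗ = 73/205 ≈ 0.35610)
(-248 + b)*(-73) = (-248 + 73/205)*(-73) = -50767/205*(-73) = 3705991/205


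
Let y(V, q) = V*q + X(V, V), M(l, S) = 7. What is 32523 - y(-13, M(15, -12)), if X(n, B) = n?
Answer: 32627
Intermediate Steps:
y(V, q) = V + V*q (y(V, q) = V*q + V = V + V*q)
32523 - y(-13, M(15, -12)) = 32523 - (-13)*(1 + 7) = 32523 - (-13)*8 = 32523 - 1*(-104) = 32523 + 104 = 32627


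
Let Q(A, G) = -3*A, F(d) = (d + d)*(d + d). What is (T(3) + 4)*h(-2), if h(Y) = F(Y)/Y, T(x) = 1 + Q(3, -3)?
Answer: 32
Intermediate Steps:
F(d) = 4*d**2 (F(d) = (2*d)*(2*d) = 4*d**2)
T(x) = -8 (T(x) = 1 - 3*3 = 1 - 9 = -8)
h(Y) = 4*Y (h(Y) = (4*Y**2)/Y = 4*Y)
(T(3) + 4)*h(-2) = (-8 + 4)*(4*(-2)) = -4*(-8) = 32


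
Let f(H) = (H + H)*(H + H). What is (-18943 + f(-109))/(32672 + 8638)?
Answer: 9527/13770 ≈ 0.69187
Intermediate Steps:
f(H) = 4*H**2 (f(H) = (2*H)*(2*H) = 4*H**2)
(-18943 + f(-109))/(32672 + 8638) = (-18943 + 4*(-109)**2)/(32672 + 8638) = (-18943 + 4*11881)/41310 = (-18943 + 47524)*(1/41310) = 28581*(1/41310) = 9527/13770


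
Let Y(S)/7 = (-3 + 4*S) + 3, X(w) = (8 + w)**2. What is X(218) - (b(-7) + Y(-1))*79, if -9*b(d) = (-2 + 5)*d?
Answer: 159311/3 ≈ 53104.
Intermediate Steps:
Y(S) = 28*S (Y(S) = 7*((-3 + 4*S) + 3) = 7*(4*S) = 28*S)
b(d) = -d/3 (b(d) = -(-2 + 5)*d/9 = -d/3)
X(218) - (b(-7) + Y(-1))*79 = (8 + 218)**2 - (-1/3*(-7) + 28*(-1))*79 = 226**2 - (7/3 - 28)*79 = 51076 - (-77)*79/3 = 51076 - 1*(-6083/3) = 51076 + 6083/3 = 159311/3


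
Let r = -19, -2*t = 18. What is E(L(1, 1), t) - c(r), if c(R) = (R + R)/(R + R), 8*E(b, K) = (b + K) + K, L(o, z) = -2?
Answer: -7/2 ≈ -3.5000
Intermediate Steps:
t = -9 (t = -1/2*18 = -9)
E(b, K) = K/4 + b/8 (E(b, K) = ((b + K) + K)/8 = ((K + b) + K)/8 = (b + 2*K)/8 = K/4 + b/8)
c(R) = 1 (c(R) = (2*R)/((2*R)) = (2*R)*(1/(2*R)) = 1)
E(L(1, 1), t) - c(r) = ((1/4)*(-9) + (1/8)*(-2)) - 1*1 = (-9/4 - 1/4) - 1 = -5/2 - 1 = -7/2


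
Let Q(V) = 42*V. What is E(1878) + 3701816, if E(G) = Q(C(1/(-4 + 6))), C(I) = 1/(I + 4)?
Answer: 11105476/3 ≈ 3.7018e+6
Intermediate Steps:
C(I) = 1/(4 + I)
E(G) = 28/3 (E(G) = 42/(4 + 1/(-4 + 6)) = 42/(4 + 1/2) = 42/(4 + ½) = 42/(9/2) = 42*(2/9) = 28/3)
E(1878) + 3701816 = 28/3 + 3701816 = 11105476/3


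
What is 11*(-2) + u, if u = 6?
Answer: -16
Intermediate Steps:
11*(-2) + u = 11*(-2) + 6 = -22 + 6 = -16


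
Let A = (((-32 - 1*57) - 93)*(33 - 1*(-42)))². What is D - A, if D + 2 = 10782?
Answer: -186311720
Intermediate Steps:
D = 10780 (D = -2 + 10782 = 10780)
A = 186322500 (A = (((-32 - 57) - 93)*(33 + 42))² = ((-89 - 93)*75)² = (-182*75)² = (-13650)² = 186322500)
D - A = 10780 - 1*186322500 = 10780 - 186322500 = -186311720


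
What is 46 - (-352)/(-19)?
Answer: 522/19 ≈ 27.474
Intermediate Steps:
46 - (-352)/(-19) = 46 - (-352)*(-1)/19 = 46 - 44*8/19 = 46 - 352/19 = 522/19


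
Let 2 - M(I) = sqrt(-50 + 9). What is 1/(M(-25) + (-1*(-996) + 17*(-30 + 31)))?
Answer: 1015/1030266 + I*sqrt(41)/1030266 ≈ 0.00098518 + 6.215e-6*I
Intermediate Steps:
M(I) = 2 - I*sqrt(41) (M(I) = 2 - sqrt(-50 + 9) = 2 - sqrt(-41) = 2 - I*sqrt(41))
1/(M(-25) + (-1*(-996) + 17*(-30 + 31))) = 1/((2 - I*sqrt(41)) + (-1*(-996) + 17*(-30 + 31))) = 1/((2 - I*sqrt(41)) + (996 + 17*1)) = 1/((2 - I*sqrt(41)) + (996 + 17)) = 1/((2 - I*sqrt(41)) + 1013) = 1/(1015 - I*sqrt(41))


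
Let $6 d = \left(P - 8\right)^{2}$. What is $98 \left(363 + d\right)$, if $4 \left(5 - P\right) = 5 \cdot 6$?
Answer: $\frac{149499}{4} \approx 37375.0$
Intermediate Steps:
$P = - \frac{5}{2}$ ($P = 5 - \frac{5 \cdot 6}{4} = 5 - \frac{15}{2} = - \frac{5}{2} \approx -2.5$)
$d = \frac{147}{8}$ ($d = \frac{\left(- \frac{5}{2} - 8\right)^{2}}{6} = \frac{\left(- \frac{21}{2}\right)^{2}}{6} = \frac{1}{6} \cdot \frac{441}{4} = \frac{147}{8} \approx 18.375$)
$98 \left(363 + d\right) = 98 \left(363 + \frac{147}{8}\right) = 98 \cdot \frac{3051}{8} = \frac{149499}{4}$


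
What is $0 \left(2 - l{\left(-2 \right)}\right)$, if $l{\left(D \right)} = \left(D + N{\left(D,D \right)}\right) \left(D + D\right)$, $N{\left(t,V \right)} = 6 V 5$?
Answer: $0$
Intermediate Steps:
$N{\left(t,V \right)} = 30 V$
$l{\left(D \right)} = 62 D^{2}$ ($l{\left(D \right)} = \left(D + 30 D\right) \left(D + D\right) = 31 D 2 D = 62 D^{2}$)
$0 \left(2 - l{\left(-2 \right)}\right) = 0 \left(2 - 62 \left(-2\right)^{2}\right) = 0 \left(2 - 62 \cdot 4\right) = 0 \left(2 - 248\right) = 0 \left(-246\right) = 0$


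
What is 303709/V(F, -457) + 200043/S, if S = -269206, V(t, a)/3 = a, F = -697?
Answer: -82034544007/369081426 ≈ -222.27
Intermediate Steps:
V(t, a) = 3*a
303709/V(F, -457) + 200043/S = 303709/((3*(-457))) + 200043/(-269206) = 303709/(-1371) + 200043*(-1/269206) = 303709*(-1/1371) - 200043/269206 = -303709/1371 - 200043/269206 = -82034544007/369081426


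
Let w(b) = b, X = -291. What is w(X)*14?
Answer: -4074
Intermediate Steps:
w(X)*14 = -291*14 = -4074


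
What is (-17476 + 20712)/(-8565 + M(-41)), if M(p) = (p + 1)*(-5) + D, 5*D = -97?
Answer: -8090/20961 ≈ -0.38595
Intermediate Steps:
D = -97/5 (D = (⅕)*(-97) = -97/5 ≈ -19.400)
M(p) = -122/5 - 5*p (M(p) = (p + 1)*(-5) - 97/5 = (1 + p)*(-5) - 97/5 = (-5 - 5*p) - 97/5 = -122/5 - 5*p)
(-17476 + 20712)/(-8565 + M(-41)) = (-17476 + 20712)/(-8565 + (-122/5 - 5*(-41))) = 3236/(-8565 + (-122/5 + 205)) = 3236/(-8565 + 903/5) = 3236/(-41922/5) = 3236*(-5/41922) = -8090/20961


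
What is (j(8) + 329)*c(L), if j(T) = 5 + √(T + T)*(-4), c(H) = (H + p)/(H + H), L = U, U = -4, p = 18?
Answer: -1113/2 ≈ -556.50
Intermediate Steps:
L = -4
c(H) = (18 + H)/(2*H) (c(H) = (H + 18)/(H + H) = (18 + H)/((2*H)) = (18 + H)*(1/(2*H)) = (18 + H)/(2*H))
j(T) = 5 - 4*√2*√T (j(T) = 5 + √(2*T)*(-4) = 5 + (√2*√T)*(-4) = 5 - 4*√2*√T)
(j(8) + 329)*c(L) = ((5 - 4*√2*√8) + 329)*((½)*(18 - 4)/(-4)) = ((5 - 4*√2*2*√2) + 329)*((½)*(-¼)*14) = ((5 - 16) + 329)*(-7/4) = (-11 + 329)*(-7/4) = 318*(-7/4) = -1113/2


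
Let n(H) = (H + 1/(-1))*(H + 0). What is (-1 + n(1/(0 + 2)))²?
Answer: 25/16 ≈ 1.5625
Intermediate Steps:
n(H) = H*(-1 + H) (n(H) = (H - 1)*H = (-1 + H)*H = H*(-1 + H))
(-1 + n(1/(0 + 2)))² = (-1 + (-1 + 1/(0 + 2))/(0 + 2))² = (-1 + (-1 + 1/2)/2)² = (-1 + (-1 + ½)/2)² = (-1 + (½)*(-½))² = (-1 - ¼)² = (-5/4)² = 25/16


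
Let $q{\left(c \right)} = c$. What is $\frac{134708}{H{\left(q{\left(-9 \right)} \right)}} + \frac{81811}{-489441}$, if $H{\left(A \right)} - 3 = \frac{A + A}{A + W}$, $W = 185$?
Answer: $\frac{113763951809}{2447205} \approx 46487.0$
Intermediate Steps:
$H{\left(A \right)} = 3 + \frac{2 A}{185 + A}$ ($H{\left(A \right)} = 3 + \frac{A + A}{A + 185} = 3 + \frac{2 A}{185 + A}$)
$\frac{134708}{H{\left(q{\left(-9 \right)} \right)}} + \frac{81811}{-489441} = \frac{134708}{5 \frac{1}{185 - 9} \left(111 - 9\right)} + \frac{81811}{-489441} = \frac{134708}{5 \cdot \frac{1}{176} \cdot 102} + 81811 \left(- \frac{1}{489441}\right) = \frac{134708}{5 \cdot \frac{1}{176} \cdot 102} - \frac{81811}{489441} = \frac{134708}{\frac{255}{88}} - \frac{81811}{489441} = 134708 \cdot \frac{88}{255} - \frac{81811}{489441} = \frac{697312}{15} - \frac{81811}{489441} = \frac{113763951809}{2447205}$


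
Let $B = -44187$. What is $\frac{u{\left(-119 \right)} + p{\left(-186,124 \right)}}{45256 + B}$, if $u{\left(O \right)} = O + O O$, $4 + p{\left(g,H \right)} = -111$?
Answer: $\frac{13927}{1069} \approx 13.028$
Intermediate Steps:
$p{\left(g,H \right)} = -115$ ($p{\left(g,H \right)} = -4 - 111 = -115$)
$u{\left(O \right)} = O + O^{2}$
$\frac{u{\left(-119 \right)} + p{\left(-186,124 \right)}}{45256 + B} = \frac{- 119 \left(1 - 119\right) - 115}{45256 - 44187} = \frac{\left(-119\right) \left(-118\right) - 115}{1069} = \left(14042 - 115\right) \frac{1}{1069} = 13927 \cdot \frac{1}{1069} = \frac{13927}{1069}$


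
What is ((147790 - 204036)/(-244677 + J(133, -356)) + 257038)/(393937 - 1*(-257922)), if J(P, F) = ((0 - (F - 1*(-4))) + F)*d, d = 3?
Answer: 62894427428/159502726851 ≈ 0.39432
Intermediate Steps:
J(P, F) = -12 (J(P, F) = ((0 - (F - 1*(-4))) + F)*3 = ((0 - (F + 4)) + F)*3 = ((0 - (4 + F)) + F)*3 = ((0 + (-4 - F)) + F)*3 = ((-4 - F) + F)*3 = -4*3 = -12)
((147790 - 204036)/(-244677 + J(133, -356)) + 257038)/(393937 - 1*(-257922)) = ((147790 - 204036)/(-244677 - 12) + 257038)/(393937 - 1*(-257922)) = (-56246/(-244689) + 257038)/(393937 + 257922) = (-56246*(-1/244689) + 257038)/651859 = (56246/244689 + 257038)*(1/651859) = (62894427428/244689)*(1/651859) = 62894427428/159502726851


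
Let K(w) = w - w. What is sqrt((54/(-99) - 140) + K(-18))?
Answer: I*sqrt(17006)/11 ≈ 11.855*I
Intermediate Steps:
K(w) = 0
sqrt((54/(-99) - 140) + K(-18)) = sqrt((54/(-99) - 140) + 0) = sqrt((54*(-1/99) - 140) + 0) = sqrt((-6/11 - 140) + 0) = sqrt(-1546/11 + 0) = sqrt(-1546/11) = I*sqrt(17006)/11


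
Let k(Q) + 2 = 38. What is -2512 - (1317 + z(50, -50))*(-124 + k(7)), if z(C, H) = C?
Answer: 117784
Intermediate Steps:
k(Q) = 36 (k(Q) = -2 + 38 = 36)
-2512 - (1317 + z(50, -50))*(-124 + k(7)) = -2512 - (1317 + 50)*(-124 + 36) = -2512 - 1367*(-88) = -2512 - 1*(-120296) = -2512 + 120296 = 117784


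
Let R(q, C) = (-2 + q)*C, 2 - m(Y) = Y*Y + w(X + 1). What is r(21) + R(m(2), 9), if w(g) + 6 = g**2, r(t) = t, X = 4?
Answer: -186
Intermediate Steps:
w(g) = -6 + g**2
m(Y) = -17 - Y**2 (m(Y) = 2 - (Y*Y + (-6 + (4 + 1)**2)) = 2 - (Y**2 + (-6 + 5**2)) = 2 - (Y**2 + (-6 + 25)) = 2 - (Y**2 + 19) = 2 - (19 + Y**2) = 2 + (-19 - Y**2) = -17 - Y**2)
R(q, C) = C*(-2 + q)
r(21) + R(m(2), 9) = 21 + 9*(-2 + (-17 - 1*2**2)) = 21 + 9*(-2 + (-17 - 1*4)) = 21 + 9*(-2 + (-17 - 4)) = 21 + 9*(-2 - 21) = 21 + 9*(-23) = 21 - 207 = -186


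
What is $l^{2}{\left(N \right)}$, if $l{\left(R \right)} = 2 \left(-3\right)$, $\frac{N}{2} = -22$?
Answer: $36$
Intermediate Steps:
$N = -44$ ($N = 2 \left(-22\right) = -44$)
$l{\left(R \right)} = -6$
$l^{2}{\left(N \right)} = \left(-6\right)^{2} = 36$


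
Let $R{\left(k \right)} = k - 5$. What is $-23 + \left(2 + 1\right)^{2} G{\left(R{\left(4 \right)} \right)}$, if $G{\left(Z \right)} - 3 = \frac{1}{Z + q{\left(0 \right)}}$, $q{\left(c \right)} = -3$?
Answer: $\frac{7}{4} \approx 1.75$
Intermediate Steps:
$R{\left(k \right)} = -5 + k$
$G{\left(Z \right)} = 3 + \frac{1}{-3 + Z}$ ($G{\left(Z \right)} = 3 + \frac{1}{Z - 3} = 3 + \frac{1}{-3 + Z}$)
$-23 + \left(2 + 1\right)^{2} G{\left(R{\left(4 \right)} \right)} = -23 + \left(2 + 1\right)^{2} \frac{-8 + 3 \left(-5 + 4\right)}{-3 + \left(-5 + 4\right)} = -23 + 3^{2} \frac{-8 + 3 \left(-1\right)}{-3 - 1} = -23 + 9 \frac{-8 - 3}{-4} = -23 + 9 \left(\left(- \frac{1}{4}\right) \left(-11\right)\right) = -23 + 9 \cdot \frac{11}{4} = -23 + \frac{99}{4} = \frac{7}{4}$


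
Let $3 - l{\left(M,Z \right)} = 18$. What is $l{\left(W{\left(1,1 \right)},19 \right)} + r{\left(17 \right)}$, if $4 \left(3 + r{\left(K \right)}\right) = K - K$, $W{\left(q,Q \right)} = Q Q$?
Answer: $-18$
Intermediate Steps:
$W{\left(q,Q \right)} = Q^{2}$
$l{\left(M,Z \right)} = -15$ ($l{\left(M,Z \right)} = 3 - 18 = -15$)
$r{\left(K \right)} = -3$ ($r{\left(K \right)} = -3 + \frac{K - K}{4} = -3 + \frac{1}{4} \cdot 0 = -3 + 0 = -3$)
$l{\left(W{\left(1,1 \right)},19 \right)} + r{\left(17 \right)} = -15 - 3 = -18$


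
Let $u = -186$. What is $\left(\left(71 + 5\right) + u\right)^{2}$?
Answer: $12100$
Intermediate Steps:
$\left(\left(71 + 5\right) + u\right)^{2} = \left(\left(71 + 5\right) - 186\right)^{2} = \left(76 - 186\right)^{2} = \left(-110\right)^{2} = 12100$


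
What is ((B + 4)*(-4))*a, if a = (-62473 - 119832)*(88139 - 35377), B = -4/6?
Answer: 384751056400/3 ≈ 1.2825e+11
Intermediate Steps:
B = -2/3 (B = -4*1/6 = -2/3 ≈ -0.66667)
a = -9618776410 (a = -182305*52762 = -9618776410)
((B + 4)*(-4))*a = ((-2/3 + 4)*(-4))*(-9618776410) = ((10/3)*(-4))*(-9618776410) = -40/3*(-9618776410) = 384751056400/3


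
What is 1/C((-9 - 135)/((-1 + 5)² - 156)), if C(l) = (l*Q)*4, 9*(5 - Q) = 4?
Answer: 35/656 ≈ 0.053354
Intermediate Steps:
Q = 41/9 (Q = 5 - ⅑*4 = 5 - 4/9 = 41/9 ≈ 4.5556)
C(l) = 164*l/9 (C(l) = (l*(41/9))*4 = (41*l/9)*4 = 164*l/9)
1/C((-9 - 135)/((-1 + 5)² - 156)) = 1/(164*((-9 - 135)/((-1 + 5)² - 156))/9) = 1/(164*(-144/(4² - 156))/9) = 1/(164*(-144/(16 - 156))/9) = 1/(164*(-144/(-140))/9) = 1/(164*(-144*(-1/140))/9) = 1/((164/9)*(36/35)) = 1/(656/35) = 35/656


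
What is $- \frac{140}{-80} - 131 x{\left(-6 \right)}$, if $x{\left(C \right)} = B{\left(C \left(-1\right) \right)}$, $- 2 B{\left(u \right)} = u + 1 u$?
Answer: $\frac{3151}{4} \approx 787.75$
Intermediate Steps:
$B{\left(u \right)} = - u$ ($B{\left(u \right)} = - \frac{u + 1 u}{2} = - \frac{u + u}{2} = - \frac{2 u}{2} = - u$)
$x{\left(C \right)} = C$ ($x{\left(C \right)} = - C \left(-1\right) = - \left(-1\right) C = C$)
$- \frac{140}{-80} - 131 x{\left(-6 \right)} = - \frac{140}{-80} - -786 = \left(-140\right) \left(- \frac{1}{80}\right) + 786 = \frac{7}{4} + 786 = \frac{3151}{4}$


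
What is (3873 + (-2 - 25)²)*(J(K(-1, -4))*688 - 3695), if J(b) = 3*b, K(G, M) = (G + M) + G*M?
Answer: -26502918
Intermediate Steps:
K(G, M) = G + M + G*M
(3873 + (-2 - 25)²)*(J(K(-1, -4))*688 - 3695) = (3873 + (-2 - 25)²)*((3*(-1 - 4 - 1*(-4)))*688 - 3695) = (3873 + (-27)²)*((3*(-1 - 4 + 4))*688 - 3695) = (3873 + 729)*((3*(-1))*688 - 3695) = 4602*(-3*688 - 3695) = 4602*(-2064 - 3695) = 4602*(-5759) = -26502918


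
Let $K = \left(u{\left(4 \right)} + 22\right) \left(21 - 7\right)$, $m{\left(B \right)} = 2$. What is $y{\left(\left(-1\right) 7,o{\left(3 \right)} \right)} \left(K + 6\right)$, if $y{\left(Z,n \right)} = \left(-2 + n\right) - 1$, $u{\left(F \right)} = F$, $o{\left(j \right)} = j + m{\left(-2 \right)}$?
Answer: $740$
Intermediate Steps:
$o{\left(j \right)} = 2 + j$ ($o{\left(j \right)} = j + 2 = 2 + j$)
$y{\left(Z,n \right)} = -3 + n$
$K = 364$ ($K = \left(4 + 22\right) \left(21 - 7\right) = 26 \cdot 14 = 364$)
$y{\left(\left(-1\right) 7,o{\left(3 \right)} \right)} \left(K + 6\right) = \left(-3 + \left(2 + 3\right)\right) \left(364 + 6\right) = \left(-3 + 5\right) 370 = 2 \cdot 370 = 740$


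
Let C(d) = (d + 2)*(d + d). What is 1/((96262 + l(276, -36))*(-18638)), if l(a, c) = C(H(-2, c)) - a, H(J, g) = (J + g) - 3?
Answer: -1/1848591392 ≈ -5.4095e-10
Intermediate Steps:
H(J, g) = -3 + J + g
C(d) = 2*d*(2 + d) (C(d) = (2 + d)*(2*d) = 2*d*(2 + d))
l(a, c) = -a + 2*(-5 + c)*(-3 + c) (l(a, c) = 2*(-3 - 2 + c)*(2 + (-3 - 2 + c)) - a = 2*(-5 + c)*(2 + (-5 + c)) - a = 2*(-5 + c)*(-3 + c) - a = -a + 2*(-5 + c)*(-3 + c))
1/((96262 + l(276, -36))*(-18638)) = 1/((96262 + (-1*276 + 2*(-5 - 36)*(-3 - 36)))*(-18638)) = -1/18638/(96262 + (-276 + 2*(-41)*(-39))) = -1/18638/(96262 + (-276 + 3198)) = -1/18638/(96262 + 2922) = -1/18638/99184 = (1/99184)*(-1/18638) = -1/1848591392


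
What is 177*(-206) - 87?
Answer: -36549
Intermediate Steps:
177*(-206) - 87 = -36462 - 87 = -36549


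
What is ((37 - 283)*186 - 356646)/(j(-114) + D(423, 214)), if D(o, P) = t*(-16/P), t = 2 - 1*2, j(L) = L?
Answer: 67067/19 ≈ 3529.8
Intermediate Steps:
t = 0 (t = 2 - 2 = 0)
D(o, P) = 0 (D(o, P) = 0*(-16/P) = 0)
((37 - 283)*186 - 356646)/(j(-114) + D(423, 214)) = ((37 - 283)*186 - 356646)/(-114 + 0) = (-246*186 - 356646)/(-114) = (-45756 - 356646)*(-1/114) = -402402*(-1/114) = 67067/19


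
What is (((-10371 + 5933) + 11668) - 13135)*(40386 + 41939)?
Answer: -486129125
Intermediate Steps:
(((-10371 + 5933) + 11668) - 13135)*(40386 + 41939) = ((-4438 + 11668) - 13135)*82325 = (7230 - 13135)*82325 = -5905*82325 = -486129125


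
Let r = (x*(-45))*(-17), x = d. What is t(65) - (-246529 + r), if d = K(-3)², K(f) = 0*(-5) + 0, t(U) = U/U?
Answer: 246530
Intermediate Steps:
t(U) = 1
K(f) = 0 (K(f) = 0 + 0 = 0)
d = 0 (d = 0² = 0)
x = 0
r = 0 (r = (0*(-45))*(-17) = 0*(-17) = 0)
t(65) - (-246529 + r) = 1 - (-246529 + 0) = 1 - 1*(-246529) = 1 + 246529 = 246530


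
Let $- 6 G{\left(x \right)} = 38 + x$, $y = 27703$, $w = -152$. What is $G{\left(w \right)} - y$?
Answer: $-27684$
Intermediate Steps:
$G{\left(x \right)} = - \frac{19}{3} - \frac{x}{6}$ ($G{\left(x \right)} = - \frac{38 + x}{6} = - \frac{19}{3} - \frac{x}{6}$)
$G{\left(w \right)} - y = \left(- \frac{19}{3} - - \frac{76}{3}\right) - 27703 = \left(- \frac{19}{3} + \frac{76}{3}\right) - 27703 = 19 - 27703 = -27684$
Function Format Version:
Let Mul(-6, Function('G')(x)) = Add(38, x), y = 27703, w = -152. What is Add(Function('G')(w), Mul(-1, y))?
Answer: -27684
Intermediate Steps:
Function('G')(x) = Add(Rational(-19, 3), Mul(Rational(-1, 6), x)) (Function('G')(x) = Mul(Rational(-1, 6), Add(38, x)) = Add(Rational(-19, 3), Mul(Rational(-1, 6), x)))
Add(Function('G')(w), Mul(-1, y)) = Add(Add(Rational(-19, 3), Mul(Rational(-1, 6), -152)), Mul(-1, 27703)) = Add(Add(Rational(-19, 3), Rational(76, 3)), -27703) = Add(19, -27703) = -27684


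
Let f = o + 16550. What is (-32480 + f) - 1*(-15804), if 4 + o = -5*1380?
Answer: -7030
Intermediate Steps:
o = -6904 (o = -4 - 5*1380 = -4 - 6900 = -6904)
f = 9646 (f = -6904 + 16550 = 9646)
(-32480 + f) - 1*(-15804) = (-32480 + 9646) - 1*(-15804) = -22834 + 15804 = -7030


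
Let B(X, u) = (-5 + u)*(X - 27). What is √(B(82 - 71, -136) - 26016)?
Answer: 12*I*√165 ≈ 154.14*I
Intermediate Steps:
B(X, u) = (-27 + X)*(-5 + u) (B(X, u) = (-5 + u)*(-27 + X) = (-27 + X)*(-5 + u))
√(B(82 - 71, -136) - 26016) = √((135 - 27*(-136) - 5*(82 - 71) + (82 - 71)*(-136)) - 26016) = √((135 + 3672 - 5*11 + 11*(-136)) - 26016) = √((135 + 3672 - 55 - 1496) - 26016) = √(2256 - 26016) = √(-23760) = 12*I*√165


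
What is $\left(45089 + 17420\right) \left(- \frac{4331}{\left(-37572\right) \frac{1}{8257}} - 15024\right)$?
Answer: $- \frac{33049799798449}{37572} \approx -8.7964 \cdot 10^{8}$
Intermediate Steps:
$\left(45089 + 17420\right) \left(- \frac{4331}{\left(-37572\right) \frac{1}{8257}} - 15024\right) = 62509 \left(- \frac{4331}{\left(-37572\right) \frac{1}{8257}} - 15024\right) = 62509 \left(- \frac{4331}{- \frac{37572}{8257}} - 15024\right) = 62509 \left(\left(-4331\right) \left(- \frac{8257}{37572}\right) - 15024\right) = 62509 \left(\frac{35761067}{37572} - 15024\right) = 62509 \left(- \frac{528720661}{37572}\right) = - \frac{33049799798449}{37572}$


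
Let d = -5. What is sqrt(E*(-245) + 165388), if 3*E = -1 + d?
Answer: sqrt(165878) ≈ 407.28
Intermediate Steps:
E = -2 (E = (-1 - 5)/3 = (1/3)*(-6) = -2)
sqrt(E*(-245) + 165388) = sqrt(-2*(-245) + 165388) = sqrt(490 + 165388) = sqrt(165878)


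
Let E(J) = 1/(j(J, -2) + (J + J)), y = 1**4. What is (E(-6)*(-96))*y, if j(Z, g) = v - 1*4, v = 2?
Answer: 48/7 ≈ 6.8571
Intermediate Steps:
j(Z, g) = -2 (j(Z, g) = 2 - 1*4 = 2 - 4 = -2)
y = 1
E(J) = 1/(-2 + 2*J) (E(J) = 1/(-2 + (J + J)) = 1/(-2 + 2*J))
(E(-6)*(-96))*y = ((1/(2*(-1 - 6)))*(-96))*1 = (((1/2)/(-7))*(-96))*1 = (((1/2)*(-1/7))*(-96))*1 = -1/14*(-96)*1 = (48/7)*1 = 48/7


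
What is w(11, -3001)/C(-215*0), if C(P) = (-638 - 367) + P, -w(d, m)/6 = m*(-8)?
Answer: 48016/335 ≈ 143.33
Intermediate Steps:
w(d, m) = 48*m (w(d, m) = -6*m*(-8) = -(-48)*m = 48*m)
C(P) = -1005 + P
w(11, -3001)/C(-215*0) = (48*(-3001))/(-1005 - 215*0) = -144048/(-1005 + 0) = -144048/(-1005) = -144048*(-1/1005) = 48016/335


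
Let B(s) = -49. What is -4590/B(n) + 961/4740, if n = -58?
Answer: 21803689/232260 ≈ 93.876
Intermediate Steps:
-4590/B(n) + 961/4740 = -4590/(-49) + 961/4740 = -4590*(-1/49) + 961*(1/4740) = 4590/49 + 961/4740 = 21803689/232260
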